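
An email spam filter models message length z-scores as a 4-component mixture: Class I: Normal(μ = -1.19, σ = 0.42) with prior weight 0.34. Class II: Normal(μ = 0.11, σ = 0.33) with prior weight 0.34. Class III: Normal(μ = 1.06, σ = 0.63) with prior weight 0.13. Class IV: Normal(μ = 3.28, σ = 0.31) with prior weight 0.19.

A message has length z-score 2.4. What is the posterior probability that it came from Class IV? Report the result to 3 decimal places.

0.337

P(component k | x) = π_k·f_k(x) / marginal(x), where marginal(x) = Σ_j π_j·f_j(x).
Evaluate each component's likelihood at the observed value:
  f_I = 1.29567e-16
  f_II = 4.22309e-11
  f_III = 0.065945
  f_IV = 0.0228937
Multiply by the mixture weights:
  π_I·f_I = 0.34 × 1.29567e-16 = 4.40528e-17
  π_II·f_II = 0.34 × 4.22309e-11 = 1.43585e-11
  π_III·f_III = 0.13 × 0.065945 = 0.00857285
  π_IV·f_IV = 0.19 × 0.0228937 = 0.00434981
Denominator: 4.40528e-17 + 1.43585e-11 + 0.00857285 + 0.00434981 = 0.0129227
P(Class IV | 2.4) = 0.00434981 / 0.0129227 ≈ 0.337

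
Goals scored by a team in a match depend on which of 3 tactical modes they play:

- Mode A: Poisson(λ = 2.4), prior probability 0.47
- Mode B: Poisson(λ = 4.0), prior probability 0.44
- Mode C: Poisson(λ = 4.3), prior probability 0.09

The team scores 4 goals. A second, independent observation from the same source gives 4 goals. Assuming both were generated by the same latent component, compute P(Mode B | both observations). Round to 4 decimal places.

By Bayes' theorem, P(k | x) = π_k f_k(x) / Σ_j π_j f_j(x).
Since both observations come from the same component, the likelihood for component k is f_k(x₁)·f_k(x₂).
  L_A = [0.125408] × [0.125408] = 0.0157273
  L_B = [0.195367] × [0.195367] = 0.0381682
  L_C = [0.193284] × [0.193284] = 0.0373588
Prior × likelihood for each component:
  π_A·L_A = 0.47 × 0.0157273 = 0.00739183
  π_B·L_B = 0.44 × 0.0381682 = 0.016794
  π_C·L_C = 0.09 × 0.0373588 = 0.00336229
Normaliser: 0.00739183 + 0.016794 + 0.00336229 = 0.0275481
P(Mode B | data) ≈ 0.6096

0.6096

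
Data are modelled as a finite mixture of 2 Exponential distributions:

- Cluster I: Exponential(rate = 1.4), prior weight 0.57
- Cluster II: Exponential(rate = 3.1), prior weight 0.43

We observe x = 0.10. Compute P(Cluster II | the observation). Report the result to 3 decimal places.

0.585

Posterior ∝ prior × likelihood, so P(k | x) ∝ P(Z=k) f_k(x); normalise over all components.
Evaluate each component's likelihood at the observed value:
  L_I = 1.2171
  L_II = 2.27369
Weight by the priors:
  P(Z=I)·L_I = 0.57 × 1.2171 = 0.693748
  P(Z=II)·L_II = 0.43 × 2.27369 = 0.977685
Sum: 0.693748 + 0.977685 = 1.67143
So the posterior for Cluster II is 0.977685 / 1.67143 ≈ 0.585.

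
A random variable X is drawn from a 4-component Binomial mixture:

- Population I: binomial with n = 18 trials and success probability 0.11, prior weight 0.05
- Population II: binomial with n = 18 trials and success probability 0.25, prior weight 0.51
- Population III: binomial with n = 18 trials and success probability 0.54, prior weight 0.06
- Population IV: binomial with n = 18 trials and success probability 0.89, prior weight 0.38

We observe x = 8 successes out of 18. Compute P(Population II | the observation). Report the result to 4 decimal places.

0.7038

Apply Bayes' rule: the posterior for each component is proportional to its prior times its likelihood at x.
Component likelihoods at x = 8 successes out of 18:
  p_I = C(18,8)·0.11^8·0.89^10 = 43758·2.14359e-08·0.311817 = 0.000292482
  p_II = C(18,8)·0.25^8·0.75^10 = 43758·1.52588e-05·0.0563135 = 0.0376002
  p_III = C(18,8)·0.54^8·0.46^10 = 43758·0.0072302·0.000424207 = 0.13421
  p_IV = C(18,8)·0.89^8·0.11^10 = 43758·0.393659·2.59374e-10 = 4.46791e-06
Prior × likelihood for each component:
  π_I·p_I = 0.05 × 0.000292482 = 1.46241e-05
  π_II·p_II = 0.51 × 0.0376002 = 0.0191761
  π_III·p_III = 0.06 × 0.13421 = 0.00805262
  π_IV·p_IV = 0.38 × 4.46791e-06 = 1.69781e-06
Denominator: 1.46241e-05 + 0.0191761 + 0.00805262 + 1.69781e-06 = 0.027245
Responsibility of Population II: 0.0191761 / 0.027245 ≈ 0.7038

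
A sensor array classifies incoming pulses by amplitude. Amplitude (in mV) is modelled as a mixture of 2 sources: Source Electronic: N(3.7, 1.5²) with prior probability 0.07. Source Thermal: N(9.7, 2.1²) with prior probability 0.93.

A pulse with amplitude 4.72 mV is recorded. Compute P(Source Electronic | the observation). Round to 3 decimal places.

The responsibility of component k is π_k f_k(x) divided by Σ_j π_j f_j(x).
Evaluate each component's likelihood at the observed value:
  p_Electronic = 0.211062
  p_Thermal = 0.0114163
Weight by the priors:
  π_Electronic·p_Electronic = 0.07 × 0.211062 = 0.0147743
  π_Thermal·p_Thermal = 0.93 × 0.0114163 = 0.0106172
Evidence: 0.0147743 + 0.0106172 = 0.0253915
P(Source Electronic | the observation) ≈ 0.582

0.582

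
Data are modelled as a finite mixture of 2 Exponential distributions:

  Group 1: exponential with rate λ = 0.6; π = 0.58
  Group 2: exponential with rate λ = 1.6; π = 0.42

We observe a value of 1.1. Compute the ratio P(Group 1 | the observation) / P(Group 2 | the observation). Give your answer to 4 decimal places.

1.5557

Posterior odds = (π_i f_i(x)) / (π_j f_j(x)); the normalising sum cancels.
Component likelihoods at x = 1.1:
  L_1 = 0.6·e^(−0.6·1.1) = 0.6·e^(−0.6600) = 0.310111
  L_2 = 1.6·e^(−1.6·1.1) = 1.6·e^(−1.7600) = 0.275272
Posterior odds = (π_1·L_1) / (π_2·L_2) = (0.58·0.310111) / (0.42·0.275272) = 0.179864 / 0.115614 ≈ 1.5557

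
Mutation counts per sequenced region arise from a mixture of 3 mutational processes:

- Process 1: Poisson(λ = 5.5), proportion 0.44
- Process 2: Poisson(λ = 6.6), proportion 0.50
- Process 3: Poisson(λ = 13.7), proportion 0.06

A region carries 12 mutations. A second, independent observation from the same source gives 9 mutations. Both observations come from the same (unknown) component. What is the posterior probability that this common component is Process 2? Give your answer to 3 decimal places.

0.647

By Bayes' theorem, P(k | x) = π_k f_k(x) / Σ_j π_j f_j(x).
Since both observations come from the same component, the likelihood for component k is f_k(x₁)·f_k(x₂).
  p_1 = [e^(−5.5)·5.5^12/12! = 0.00653726] × [0.0518659] = 0.00033906
  p_2 = [e^(−6.6)·6.6^12/12! = 0.019402] × [0.0890818] = 0.00172837
  p_3 = [e^(−13.7)·13.7^12/12! = 0.102441] × [0.0525881] = 0.0053872
Prior × likelihood for each component:
  π_1·p_1 = 0.44 × 0.00033906 = 0.000149187
  π_2·p_2 = 0.50 × 0.00172837 = 0.000864183
  π_3·p_3 = 0.06 × 0.0053872 = 0.000323232
Evidence: 0.000149187 + 0.000864183 + 0.000323232 = 0.0013366
P(Process 2 | x₁, x₂) ≈ 0.647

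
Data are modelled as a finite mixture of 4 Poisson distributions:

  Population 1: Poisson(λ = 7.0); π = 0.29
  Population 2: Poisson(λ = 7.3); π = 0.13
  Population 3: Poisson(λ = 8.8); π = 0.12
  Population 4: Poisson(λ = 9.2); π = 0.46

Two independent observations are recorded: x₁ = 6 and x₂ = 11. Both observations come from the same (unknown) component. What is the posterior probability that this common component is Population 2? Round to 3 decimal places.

P(component k | x) = P(Z=k)·f_k(x) / marginal(x), where marginal(x) = Σ_j P(Z=j)·f_j(x).
Since both observations come from the same component, the likelihood for component k is f_k(x₁)·f_k(x₂).
  p_1 = [0.149003] × [0.0451712] = 0.00673063
  p_2 = [0.141989] × [0.0530941] = 0.00753878
  p_3 = [0.0972237] × [0.092547] = 0.00899776
  p_4 = [0.0850913] × [0.101158] = 0.00860769
Prior × likelihood for each component:
  P(Z=1)·p_1 = 0.29 × 0.00673063 = 0.00195188
  P(Z=2)·p_2 = 0.13 × 0.00753878 = 0.000980041
  P(Z=3)·p_3 = 0.12 × 0.00899776 = 0.00107973
  P(Z=4)·p_4 = 0.46 × 0.00860769 = 0.00395954
Sum: 0.00195188 + 0.000980041 + 0.00107973 + 0.00395954 = 0.00797119
P(Population 2 | x) = 0.000980041 / 0.00797119 ≈ 0.123

0.123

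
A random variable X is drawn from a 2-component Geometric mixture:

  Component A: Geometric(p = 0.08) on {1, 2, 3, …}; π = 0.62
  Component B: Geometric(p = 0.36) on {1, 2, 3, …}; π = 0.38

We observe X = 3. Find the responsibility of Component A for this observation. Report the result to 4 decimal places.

Apply Bayes' rule: the posterior for each component is proportional to its prior times its likelihood at x.
Component likelihoods at x = 3:
  L_A = 0.08·(1−0.08)^2 = 0.08·0.8464 = 0.067712
  L_B = 0.36·(1−0.36)^2 = 0.36·0.4096 = 0.147456
Unnormalised posteriors:
  π_A·L_A = 0.62 × 0.067712 = 0.0419814
  π_B·L_B = 0.38 × 0.147456 = 0.0560333
Evidence: 0.0419814 + 0.0560333 = 0.0980147
P(Component A | the observation) ≈ 0.4283

0.4283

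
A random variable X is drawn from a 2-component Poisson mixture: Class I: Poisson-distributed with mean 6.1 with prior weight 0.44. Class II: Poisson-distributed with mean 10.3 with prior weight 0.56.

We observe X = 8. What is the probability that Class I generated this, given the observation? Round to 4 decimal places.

Apply Bayes' rule: the posterior for each component is proportional to its prior times its likelihood at x.
Evaluate each component's likelihood at the observed value:
  p_I = 0.10664
  p_II = 0.105668
Multiply by the mixture weights:
  w_I·p_I = 0.44 × 0.10664 = 0.0469218
  w_II·p_II = 0.56 × 0.105668 = 0.0591742
Denominator: 0.0469218 + 0.0591742 = 0.106096
Responsibility of Class I: 0.0469218 / 0.106096 ≈ 0.4423

0.4423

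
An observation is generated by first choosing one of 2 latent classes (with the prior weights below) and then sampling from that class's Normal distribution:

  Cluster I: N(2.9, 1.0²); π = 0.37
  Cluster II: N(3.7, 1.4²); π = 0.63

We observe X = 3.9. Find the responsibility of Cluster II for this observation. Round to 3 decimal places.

Posterior ∝ prior × likelihood, so P(k | x) ∝ P(Z=k) f_k(x); normalise over all components.
Component likelihoods at x = 3.9:
  f_I = (1/(1.0·√(2π)))·exp(−(3.9−2.9)²/(2·1.0²)) = 0.398942·exp(-0.50000) = 0.241971
  f_II = (1/(1.4·√(2π)))·exp(−(3.9−3.7)²/(2·1.4²)) = 0.284959·exp(-0.01020) = 0.282066
Prior × likelihood for each component:
  P(Z=I)·f_I = 0.37 × 0.241971 = 0.0895292
  P(Z=II)·f_II = 0.63 × 0.282066 = 0.177701
Evidence: 0.0895292 + 0.177701 = 0.267231
P(Cluster II | the observation) = 0.177701 / 0.267231 ≈ 0.665

0.665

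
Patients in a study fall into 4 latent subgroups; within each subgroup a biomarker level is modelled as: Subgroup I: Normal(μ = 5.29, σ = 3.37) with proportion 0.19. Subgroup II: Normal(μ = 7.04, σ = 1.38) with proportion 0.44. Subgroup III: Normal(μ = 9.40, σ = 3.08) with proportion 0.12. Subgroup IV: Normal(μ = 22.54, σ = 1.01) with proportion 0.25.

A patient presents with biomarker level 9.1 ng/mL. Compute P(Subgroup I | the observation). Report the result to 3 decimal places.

0.172

P(component k | x) = π_k·f_k(x) / marginal(x), where marginal(x) = Σ_j π_j·f_j(x).
Normal densities:
  p_I = 0.0624781
  p_II = 0.0948765
  p_III = 0.128914
  p_IV = 1.39756e-39
Weight by the priors:
  π_I·p_I = 0.19 × 0.0624781 = 0.0118708
  π_II·p_II = 0.44 × 0.0948765 = 0.0417457
  π_III·p_III = 0.12 × 0.128914 = 0.0154696
  π_IV·p_IV = 0.25 × 1.39756e-39 = 3.4939e-40
Denominator: 0.0118708 + 0.0417457 + 0.0154696 + 3.4939e-40 = 0.0690862
P(Subgroup I | the observation) = 0.0118708 / 0.0690862 ≈ 0.172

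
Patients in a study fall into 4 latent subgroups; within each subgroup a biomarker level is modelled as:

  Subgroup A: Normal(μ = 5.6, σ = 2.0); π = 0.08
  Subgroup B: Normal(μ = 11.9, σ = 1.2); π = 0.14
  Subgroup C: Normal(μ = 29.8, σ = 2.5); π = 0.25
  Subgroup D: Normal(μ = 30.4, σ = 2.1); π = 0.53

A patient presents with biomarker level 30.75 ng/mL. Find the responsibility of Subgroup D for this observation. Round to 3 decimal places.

0.728

Posterior ∝ prior × likelihood, so P(k | x) ∝ w_k f_k(x); normalise over all components.
Evaluate each component's likelihood at the observed value:
  p_A = (1/(2.0·√(2π)))·exp(−(30.75−5.6)²/(2·2.0²)) = 0.199471·exp(-79.06531) = 9.1675e-36
  p_B = (1/(1.2·√(2π)))·exp(−(30.75−11.9)²/(2·1.2²)) = 0.332452·exp(-123.37587) = 8.71505e-55
  p_C = (1/(2.5·√(2π)))·exp(−(30.75−29.8)²/(2·2.5²)) = 0.159577·exp(-0.07220) = 0.148462
  p_D = (1/(2.1·√(2π)))·exp(−(30.75−30.4)²/(2·2.1²)) = 0.189973·exp(-0.01389) = 0.187352
Prior × likelihood for each component:
  w_A·p_A = 0.08 × 9.1675e-36 = 7.334e-37
  w_B·p_B = 0.14 × 8.71505e-55 = 1.22011e-55
  w_C·p_C = 0.25 × 0.148462 = 0.0371154
  w_D·p_D = 0.53 × 0.187352 = 0.0992967
Normaliser: 7.334e-37 + 1.22011e-55 + 0.0371154 + 0.0992967 = 0.136412
So the posterior for Subgroup D is 0.0992967 / 0.136412 ≈ 0.728.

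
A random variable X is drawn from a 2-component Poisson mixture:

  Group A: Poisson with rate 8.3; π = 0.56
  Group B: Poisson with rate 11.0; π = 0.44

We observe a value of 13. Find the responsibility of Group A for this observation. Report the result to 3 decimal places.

0.327

The responsibility of component k is w_k f_k(x) divided by Σ_j w_j f_j(x).
Poisson probabilities:
  p_A = e^(−8.3)·8.3^13/13! = 0.0354071
  p_B = e^(−11.0)·11.0^13/13! = 0.0925945
Multiply by the mixture weights:
  w_A·p_A = 0.56 × 0.0354071 = 0.019828
  w_B·p_B = 0.44 × 0.0925945 = 0.0407416
Sum: 0.019828 + 0.0407416 = 0.0605696
Responsibility of Group A: 0.019828 / 0.0605696 ≈ 0.327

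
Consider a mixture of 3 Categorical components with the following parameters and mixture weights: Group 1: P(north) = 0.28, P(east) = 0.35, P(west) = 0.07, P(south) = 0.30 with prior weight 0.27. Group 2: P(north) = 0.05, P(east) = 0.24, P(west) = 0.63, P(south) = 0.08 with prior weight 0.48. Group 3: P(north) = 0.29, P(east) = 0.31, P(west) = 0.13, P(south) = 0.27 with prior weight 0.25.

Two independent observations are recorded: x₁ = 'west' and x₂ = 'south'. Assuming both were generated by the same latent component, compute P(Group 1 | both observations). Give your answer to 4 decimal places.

By Bayes' theorem, P(k | x) = π_k f_k(x) / Σ_j π_j f_j(x).
Since both observations come from the same component, the likelihood for component k is f_k(x₁)·f_k(x₂).
  f_1 = [P(west | comp) = 0.07] × [0.3] = 0.021
  f_2 = [P(west | comp) = 0.63] × [0.08] = 0.0504
  f_3 = [P(west | comp) = 0.13] × [0.27] = 0.0351
Unnormalised posteriors:
  π_1·f_1 = 0.27 × 0.021 = 0.00567
  π_2·f_2 = 0.48 × 0.0504 = 0.024192
  π_3·f_3 = 0.25 × 0.0351 = 0.008775
Sum: 0.00567 + 0.024192 + 0.008775 = 0.038637
P(Group 1 | x) = 0.00567 / 0.038637 ≈ 0.1468

0.1468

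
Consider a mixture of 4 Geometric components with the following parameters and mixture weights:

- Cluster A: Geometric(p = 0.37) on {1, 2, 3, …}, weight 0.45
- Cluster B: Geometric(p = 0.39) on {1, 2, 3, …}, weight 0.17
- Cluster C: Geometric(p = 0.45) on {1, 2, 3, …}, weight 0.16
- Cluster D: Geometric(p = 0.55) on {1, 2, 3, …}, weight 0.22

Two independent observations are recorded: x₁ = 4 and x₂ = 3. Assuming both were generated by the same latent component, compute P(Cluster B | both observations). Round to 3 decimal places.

Apply Bayes' rule: the posterior for each component is proportional to its prior times its likelihood at x.
Since both observations come from the same component, the likelihood for component k is f_k(x₁)·f_k(x₂).
  L_A = [0.37·(1−0.37)^3 = 0.37·0.250047 = 0.0925174] × [0.146853] = 0.0135865
  L_B = [0.39·(1−0.39)^3 = 0.39·0.226981 = 0.0885226] × [0.145119] = 0.0128463
  L_C = [0.45·(1−0.45)^3 = 0.45·0.166375 = 0.0748688] × [0.136125] = 0.0101915
  L_D = [0.55·(1−0.55)^3 = 0.55·0.091125 = 0.0501187] × [0.111375] = 0.00558198
Prior × likelihood for each component:
  P(Z=A)·L_A = 0.45 × 0.0135865 = 0.00611391
  P(Z=B)·L_B = 0.17 × 0.0128463 = 0.00218387
  P(Z=C)·L_C = 0.16 × 0.0101915 = 0.00163064
  P(Z=D)·L_D = 0.22 × 0.00558198 = 0.00122803
Marginal: 0.00611391 + 0.00218387 + 0.00163064 + 0.00122803 = 0.0111565
So the posterior for Cluster B is 0.00218387 / 0.0111565 ≈ 0.196.

0.196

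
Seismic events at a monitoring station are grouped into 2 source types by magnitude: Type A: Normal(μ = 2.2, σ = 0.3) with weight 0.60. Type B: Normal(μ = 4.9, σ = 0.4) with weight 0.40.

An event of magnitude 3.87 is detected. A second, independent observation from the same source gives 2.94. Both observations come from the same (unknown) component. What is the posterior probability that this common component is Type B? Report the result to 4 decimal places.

Posterior ∝ prior × likelihood, so P(k | x) ∝ π_k f_k(x); normalise over all components.
Since both observations come from the same component, the likelihood for component k is f_k(x₁)·f_k(x₂).
  L_A = [2.48244e-07] × [0.06347] = 1.5756e-08
  L_B = [0.0362266] × [6.0974e-06] = 2.20888e-07
Multiply by the mixture weights:
  π_A·L_A = 0.60 × 1.5756e-08 = 9.45362e-09
  π_B·L_B = 0.40 × 2.20888e-07 = 8.83554e-08
Evidence: 9.45362e-09 + 8.83554e-08 = 9.7809e-08
P(Type B | data) = 8.83554e-08 / 9.7809e-08 ≈ 0.9033

0.9033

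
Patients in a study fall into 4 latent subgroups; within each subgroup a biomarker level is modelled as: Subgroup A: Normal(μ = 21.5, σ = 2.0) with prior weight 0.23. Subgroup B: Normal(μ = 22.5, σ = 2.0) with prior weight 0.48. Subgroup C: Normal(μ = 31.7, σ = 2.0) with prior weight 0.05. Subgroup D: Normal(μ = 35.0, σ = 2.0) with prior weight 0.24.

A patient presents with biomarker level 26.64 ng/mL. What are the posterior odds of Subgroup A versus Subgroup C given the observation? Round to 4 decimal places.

Posterior odds = (w_i f_i(x)) / (w_j f_j(x)); the normalising sum cancels.
Evaluate each component's likelihood at the observed value:
  p_A = 0.00733912
  p_B = 0.0234113
  p_C = 0.00812723
  p_D = 3.20477e-05
0.001688 / 0.000406361 ≈ 4.1539

4.1539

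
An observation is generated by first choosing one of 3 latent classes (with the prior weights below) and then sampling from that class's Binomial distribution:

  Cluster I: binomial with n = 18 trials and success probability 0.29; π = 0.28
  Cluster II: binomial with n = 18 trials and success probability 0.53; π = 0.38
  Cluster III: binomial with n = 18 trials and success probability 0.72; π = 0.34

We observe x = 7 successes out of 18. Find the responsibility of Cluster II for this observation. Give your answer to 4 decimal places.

Apply Bayes' rule: the posterior for each component is proportional to its prior times its likelihood at x.
Evaluate each component's likelihood at the observed value:
  L_I = 0.126877
  L_II = 0.0924192
  L_III = 0.00264741
Multiply by the mixture weights:
  π_I·L_I = 0.28 × 0.126877 = 0.0355255
  π_II·L_II = 0.38 × 0.0924192 = 0.0351193
  π_III·L_III = 0.34 × 0.00264741 = 0.000900118
Denominator: 0.0355255 + 0.0351193 + 0.000900118 = 0.071545
Responsibility of Cluster II: 0.0351193 / 0.071545 ≈ 0.4909

0.4909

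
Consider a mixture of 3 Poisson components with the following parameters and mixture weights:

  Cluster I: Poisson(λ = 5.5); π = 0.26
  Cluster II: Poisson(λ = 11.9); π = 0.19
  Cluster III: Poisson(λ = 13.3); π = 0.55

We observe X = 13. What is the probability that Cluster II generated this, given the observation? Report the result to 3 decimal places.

0.246

By Bayes' theorem, P(k | x) = P(Z=k) f_k(x) / Σ_j P(Z=j) f_j(x).
Evaluate each component's likelihood at the observed value:
  f_I = 0.00276576
  f_II = 0.104647
  f_III = 0.109566
Multiply by the mixture weights:
  P(Z=I)·f_I = 0.26 × 0.00276576 = 0.000719098
  P(Z=II)·f_II = 0.19 × 0.104647 = 0.0198829
  P(Z=III)·f_III = 0.55 × 0.109566 = 0.0602611
Denominator: 0.000719098 + 0.0198829 + 0.0602611 = 0.0808631
P(Cluster II | the observation) = 0.0198829 / 0.0808631 ≈ 0.246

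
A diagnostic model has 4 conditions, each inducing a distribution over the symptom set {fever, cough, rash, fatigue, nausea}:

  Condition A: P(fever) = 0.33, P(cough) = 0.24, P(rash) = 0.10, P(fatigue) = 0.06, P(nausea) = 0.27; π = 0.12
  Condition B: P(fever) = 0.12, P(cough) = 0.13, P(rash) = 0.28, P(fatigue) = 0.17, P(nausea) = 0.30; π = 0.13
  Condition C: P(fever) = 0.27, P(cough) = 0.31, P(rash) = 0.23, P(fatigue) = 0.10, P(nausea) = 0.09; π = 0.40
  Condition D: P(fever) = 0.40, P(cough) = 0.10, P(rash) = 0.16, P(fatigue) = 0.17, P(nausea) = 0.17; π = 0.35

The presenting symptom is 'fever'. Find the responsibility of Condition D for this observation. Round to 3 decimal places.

0.462

P(component k | x) = π_k·f_k(x) / marginal(x), where marginal(x) = Σ_j π_j·f_j(x).
Evaluate each component's likelihood at the observed value:
  f_A = P(fever | comp) = 0.33
  f_B = P(fever | comp) = 0.12
  f_C = P(fever | comp) = 0.27
  f_D = P(fever | comp) = 0.40
Prior × likelihood for each component:
  π_A·f_A = 0.12 × 0.33 = 0.0396
  π_B·f_B = 0.13 × 0.12 = 0.0156
  π_C·f_C = 0.40 × 0.27 = 0.108
  π_D·f_D = 0.35 × 0.4 = 0.14
Marginal: 0.0396 + 0.0156 + 0.108 + 0.14 = 0.3032
Responsibility of Condition D: 0.14 / 0.3032 ≈ 0.462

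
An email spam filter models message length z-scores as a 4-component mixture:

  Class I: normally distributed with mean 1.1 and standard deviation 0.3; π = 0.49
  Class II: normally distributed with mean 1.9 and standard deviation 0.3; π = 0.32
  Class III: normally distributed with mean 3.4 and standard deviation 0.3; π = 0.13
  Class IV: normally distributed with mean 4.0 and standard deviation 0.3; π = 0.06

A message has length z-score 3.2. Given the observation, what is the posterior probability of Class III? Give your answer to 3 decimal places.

0.984

By Bayes' theorem, P(k | x) = π_k f_k(x) / Σ_j π_j f_j(x).
Component likelihoods at x = 3.2:
  f_I = (1/(0.3·√(2π)))·exp(−(3.2−1.1)²/(2·0.3²)) = 1.329808·exp(-24.50000) = 3.04491e-11
  f_II = (1/(0.3·√(2π)))·exp(−(3.2−1.9)²/(2·0.3²)) = 1.329808·exp(-9.38889) = 0.000111236
  f_III = (1/(0.3·√(2π)))·exp(−(3.2−3.4)²/(2·0.3²)) = 1.329808·exp(-0.22222) = 1.06483
  f_IV = (1/(0.3·√(2π)))·exp(−(3.2−4.0)²/(2·0.3²)) = 1.329808·exp(-3.55556) = 0.0379866
Prior × likelihood for each component:
  π_I·f_I = 0.49 × 3.04491e-11 = 1.492e-11
  π_II·f_II = 0.32 × 0.000111236 = 3.55956e-05
  π_III·f_III = 0.13 × 1.06483 = 0.138427
  π_IV·f_IV = 0.06 × 0.0379866 = 0.0022792
Normaliser: 1.492e-11 + 3.55956e-05 + 0.138427 + 0.0022792 = 0.140742
Responsibility of Class III: 0.138427 / 0.140742 ≈ 0.984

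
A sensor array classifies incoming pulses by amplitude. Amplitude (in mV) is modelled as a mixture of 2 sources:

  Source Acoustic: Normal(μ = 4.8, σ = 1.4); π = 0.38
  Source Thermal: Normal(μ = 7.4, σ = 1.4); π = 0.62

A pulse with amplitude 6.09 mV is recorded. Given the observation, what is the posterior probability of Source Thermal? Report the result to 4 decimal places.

0.6169

P(component k | x) = π_k·f_k(x) / marginal(x), where marginal(x) = Σ_j π_j·f_j(x).
Component likelihoods at x = 6.09 mV:
  L_Acoustic = (1/(1.4·√(2π)))·exp(−(6.09−4.8)²/(2·1.4²)) = 0.284959·exp(-0.42452) = 0.186388
  L_Thermal = (1/(1.4·√(2π)))·exp(−(6.09−7.4)²/(2·1.4²)) = 0.284959·exp(-0.43778) = 0.183932
Prior × likelihood for each component:
  π_Acoustic·L_Acoustic = 0.38 × 0.186388 = 0.0708273
  π_Thermal·L_Thermal = 0.62 × 0.183932 = 0.114038
Sum: 0.0708273 + 0.114038 = 0.184865
So the posterior for Source Thermal is 0.114038 / 0.184865 ≈ 0.6169.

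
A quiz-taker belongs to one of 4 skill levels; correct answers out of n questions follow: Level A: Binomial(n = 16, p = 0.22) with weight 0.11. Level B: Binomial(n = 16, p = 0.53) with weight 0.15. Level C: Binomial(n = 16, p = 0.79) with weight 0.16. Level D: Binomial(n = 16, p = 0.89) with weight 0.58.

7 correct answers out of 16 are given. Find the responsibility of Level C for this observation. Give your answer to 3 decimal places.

0.011

Apply Bayes' rule: the posterior for each component is proportional to its prior times its likelihood at x.
Component likelihoods at x = 7 correct answers out of 16:
  f_A = C(16,7)·0.22^7·0.78^9 = 11440·2.49436e-05·0.106869 = 0.0304955
  f_B = C(16,7)·0.53^7·0.47^9 = 11440·0.0117471·0.00111913 = 0.150397
  f_C = C(16,7)·0.79^7·0.21^9 = 11440·0.192039·7.9428e-07 = 0.00174498
  f_D = C(16,7)·0.89^7·0.11^9 = 11440·0.442313·2.35795e-09 = 1.19314e-05
Unnormalised posteriors:
  P(Z=A)·f_A = 0.11 × 0.0304955 = 0.00335451
  P(Z=B)·f_B = 0.15 × 0.150397 = 0.0225595
  P(Z=C)·f_C = 0.16 × 0.00174498 = 0.000279196
  P(Z=D)·f_D = 0.58 × 1.19314e-05 = 6.92019e-06
Normaliser: 0.00335451 + 0.0225595 + 0.000279196 + 6.92019e-06 = 0.0262001
P(Level C | data) ≈ 0.011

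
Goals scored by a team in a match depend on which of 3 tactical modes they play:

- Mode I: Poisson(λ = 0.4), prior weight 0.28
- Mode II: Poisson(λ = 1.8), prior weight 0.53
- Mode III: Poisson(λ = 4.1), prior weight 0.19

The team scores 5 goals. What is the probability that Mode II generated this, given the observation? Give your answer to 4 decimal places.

P(component k | x) = π_k·f_k(x) / marginal(x), where marginal(x) = Σ_j π_j·f_j(x).
Component likelihoods at x = 5 goals:
  L_I = 5.72006e-05
  L_II = 0.0260286
  L_III = 0.160004
Prior × likelihood for each component:
  π_I·L_I = 0.28 × 5.72006e-05 = 1.60162e-05
  π_II·L_II = 0.53 × 0.0260286 = 0.0137952
  π_III·L_III = 0.19 × 0.160004 = 0.0304007
Denominator: 1.60162e-05 + 0.0137952 + 0.0304007 = 0.0442119
P(Mode II | 5 goals) = 0.0137952 / 0.0442119 ≈ 0.3120

0.3120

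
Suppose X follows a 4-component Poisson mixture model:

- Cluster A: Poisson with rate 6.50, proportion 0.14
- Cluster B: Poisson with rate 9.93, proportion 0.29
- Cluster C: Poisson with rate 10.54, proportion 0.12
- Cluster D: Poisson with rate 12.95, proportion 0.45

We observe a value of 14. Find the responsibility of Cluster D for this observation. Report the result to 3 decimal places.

0.667

The responsibility of component k is w_k f_k(x) divided by Σ_j w_j f_j(x).
Poisson probabilities:
  f_A = 0.00414443
  f_B = 0.0506217
  f_C = 0.0633718
  f_D = 0.101685
Multiply by the mixture weights:
  w_A·f_A = 0.14 × 0.00414443 = 0.00058022
  w_B·f_B = 0.29 × 0.0506217 = 0.0146803
  w_C·f_C = 0.12 × 0.0633718 = 0.00760462
  w_D·f_D = 0.45 × 0.101685 = 0.045758
Denominator: 0.00058022 + 0.0146803 + 0.00760462 + 0.045758 = 0.0686232
P(Cluster D | x) ≈ 0.667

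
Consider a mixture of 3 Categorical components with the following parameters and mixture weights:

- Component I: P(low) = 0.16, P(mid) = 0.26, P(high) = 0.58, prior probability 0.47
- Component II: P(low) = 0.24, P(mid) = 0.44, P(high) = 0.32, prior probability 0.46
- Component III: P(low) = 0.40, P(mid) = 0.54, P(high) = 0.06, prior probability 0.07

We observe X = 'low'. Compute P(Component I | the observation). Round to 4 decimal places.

0.3521

P(component k | x) = P(Z=k)·f_k(x) / marginal(x), where marginal(x) = Σ_j P(Z=j)·f_j(x).
Component likelihoods at x = 'low':
  p_I = P(low | comp) = 0.16
  p_II = P(low | comp) = 0.24
  p_III = P(low | comp) = 0.40
Multiply by the mixture weights:
  P(Z=I)·p_I = 0.47 × 0.16 = 0.0752
  P(Z=II)·p_II = 0.46 × 0.24 = 0.1104
  P(Z=III)·p_III = 0.07 × 0.4 = 0.028
Evidence: 0.0752 + 0.1104 + 0.028 = 0.2136
P(Component I | data) = 0.0752 / 0.2136 ≈ 0.3521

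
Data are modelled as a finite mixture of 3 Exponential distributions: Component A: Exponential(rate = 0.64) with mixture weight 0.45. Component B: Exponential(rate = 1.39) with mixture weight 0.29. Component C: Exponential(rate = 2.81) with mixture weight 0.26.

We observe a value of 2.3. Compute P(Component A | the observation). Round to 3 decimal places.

0.789

By Bayes' theorem, P(k | x) = π_k f_k(x) / Σ_j π_j f_j(x).
Component likelihoods at x = 2.3:
  L_A = 0.146858
  L_B = 0.0568297
  L_C = 0.0043839
Prior × likelihood for each component:
  π_A·L_A = 0.45 × 0.146858 = 0.0660862
  π_B·L_B = 0.29 × 0.0568297 = 0.0164806
  π_C·L_C = 0.26 × 0.0043839 = 0.00113982
Normaliser: 0.0660862 + 0.0164806 + 0.00113982 = 0.0837067
P(Component A | x) = 0.0660862 / 0.0837067 ≈ 0.789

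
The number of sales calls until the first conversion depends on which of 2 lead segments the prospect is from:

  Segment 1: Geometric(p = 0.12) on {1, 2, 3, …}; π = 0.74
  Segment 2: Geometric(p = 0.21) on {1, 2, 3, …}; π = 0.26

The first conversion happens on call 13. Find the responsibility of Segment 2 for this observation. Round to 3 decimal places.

0.144

P(component k | x) = π_k·f_k(x) / marginal(x), where marginal(x) = Σ_j π_j·f_j(x).
Geometric probabilities:
  f_1 = 0.12·(1−0.12)^12 = 0.12·0.215671 = 0.0258805
  f_2 = 0.21·(1−0.21)^12 = 0.21·0.0590915 = 0.0124092
Prior × likelihood for each component:
  π_1·f_1 = 0.74 × 0.0258805 = 0.0191516
  π_2·f_2 = 0.26 × 0.0124092 = 0.0032264
Evidence: 0.0191516 + 0.0032264 = 0.022378
Responsibility of Segment 2: 0.0032264 / 0.022378 ≈ 0.144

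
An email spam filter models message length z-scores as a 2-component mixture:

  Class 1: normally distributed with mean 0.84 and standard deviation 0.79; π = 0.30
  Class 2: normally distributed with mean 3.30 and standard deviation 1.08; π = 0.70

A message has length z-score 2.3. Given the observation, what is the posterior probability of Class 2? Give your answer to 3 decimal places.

The responsibility of component k is P(Z=k) f_k(x) divided by Σ_j P(Z=j) f_j(x).
Evaluate each component's likelihood at the observed value:
  L_1 = (1/(0.79·√(2π)))·exp(−(2.3−0.84)²/(2·0.79²)) = 0.504990·exp(-1.70774) = 0.0915422
  L_2 = (1/(1.08·√(2π)))·exp(−(2.3−3.30)²/(2·1.08²)) = 0.369391·exp(-0.42867) = 0.240612
Multiply by the mixture weights:
  P(Z=1)·L_1 = 0.30 × 0.0915422 = 0.0274627
  P(Z=2)·L_2 = 0.70 × 0.240612 = 0.168429
Sum: 0.0274627 + 0.168429 = 0.195891
So the posterior for Class 2 is 0.168429 / 0.195891 ≈ 0.860.

0.860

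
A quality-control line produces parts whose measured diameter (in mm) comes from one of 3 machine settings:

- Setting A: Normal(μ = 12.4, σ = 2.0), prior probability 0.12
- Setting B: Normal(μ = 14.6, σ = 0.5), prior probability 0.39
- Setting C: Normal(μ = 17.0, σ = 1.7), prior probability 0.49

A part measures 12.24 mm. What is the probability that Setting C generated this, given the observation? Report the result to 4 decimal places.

The responsibility of component k is w_k f_k(x) divided by Σ_j w_j f_j(x).
Normal densities:
  f_A = (1/(2.0·√(2π)))·exp(−(12.24−12.4)²/(2·2.0²)) = 0.199471·exp(-0.00320) = 0.198834
  f_B = (1/(0.5·√(2π)))·exp(−(12.24−14.6)²/(2·0.5²)) = 0.797885·exp(-11.13920) = 1.15944e-05
  f_C = (1/(1.7·√(2π)))·exp(−(12.24−17.0)²/(2·1.7²)) = 0.234672·exp(-3.92000) = 0.00465615
Weight by the priors:
  w_A·f_A = 0.12 × 0.198834 = 0.0238601
  w_B·f_B = 0.39 × 1.15944e-05 = 4.5218e-06
  w_C·f_C = 0.49 × 0.00465615 = 0.00228151
Marginal: 0.0238601 + 4.5218e-06 + 0.00228151 = 0.0261461
P(Setting C | the observation) = 0.00228151 / 0.0261461 ≈ 0.0873

0.0873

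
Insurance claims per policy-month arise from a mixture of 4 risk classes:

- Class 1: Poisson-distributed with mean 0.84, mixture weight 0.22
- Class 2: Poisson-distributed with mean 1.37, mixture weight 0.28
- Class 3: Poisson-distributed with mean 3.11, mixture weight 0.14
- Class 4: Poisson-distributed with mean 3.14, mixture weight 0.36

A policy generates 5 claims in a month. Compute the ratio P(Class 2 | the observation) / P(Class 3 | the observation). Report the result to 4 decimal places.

0.1890

The posterior odds equal the prior odds times the likelihood ratio: (π_i/π_j)·(f_i(x)/f_j(x)).
Component likelihoods at x = 5 claims:
  f_1 = 0.00150455
  f_2 = 0.0102197
  f_3 = 0.108135
  f_4 = 0.110099
Odds = (0.28/0.14) × (0.0102197/0.108135) = 2 × 0.094509 ≈ 0.1890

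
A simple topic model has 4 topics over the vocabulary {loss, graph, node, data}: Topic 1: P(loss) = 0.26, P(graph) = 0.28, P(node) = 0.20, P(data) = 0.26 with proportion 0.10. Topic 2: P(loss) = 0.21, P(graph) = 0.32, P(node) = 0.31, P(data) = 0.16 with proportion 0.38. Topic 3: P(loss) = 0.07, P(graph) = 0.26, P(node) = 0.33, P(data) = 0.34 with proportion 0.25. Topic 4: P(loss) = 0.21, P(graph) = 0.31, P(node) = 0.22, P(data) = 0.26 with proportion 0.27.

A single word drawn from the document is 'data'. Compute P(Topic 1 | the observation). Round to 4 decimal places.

0.1074

Posterior ∝ prior × likelihood, so P(k | x) ∝ w_k f_k(x); normalise over all components.
Categorical probabilities:
  p_1 = 0.26
  p_2 = 0.16
  p_3 = 0.34
  p_4 = 0.26
Weight by the priors:
  w_1·p_1 = 0.10 × 0.26 = 0.026
  w_2·p_2 = 0.38 × 0.16 = 0.0608
  w_3·p_3 = 0.25 × 0.34 = 0.085
  w_4·p_4 = 0.27 × 0.26 = 0.0702
Normaliser: 0.026 + 0.0608 + 0.085 + 0.0702 = 0.242
P(Topic 1 | the observation) ≈ 0.1074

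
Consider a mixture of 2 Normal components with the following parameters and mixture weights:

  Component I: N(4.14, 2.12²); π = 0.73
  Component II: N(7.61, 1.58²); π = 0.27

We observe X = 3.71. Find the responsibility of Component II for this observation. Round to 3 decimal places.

The responsibility of component k is π_k f_k(x) divided by Σ_j π_j f_j(x).
Component likelihoods at x = 3.71:
  L_I = (1/(2.12·√(2π)))·exp(−(3.71−4.14)²/(2·2.12²)) = 0.188180·exp(-0.02057) = 0.184349
  L_II = (1/(1.58·√(2π)))·exp(−(3.71−7.61)²/(2·1.58²)) = 0.252495·exp(-3.04639) = 0.0120012
Weight by the priors:
  π_I·L_I = 0.73 × 0.184349 = 0.134575
  π_II·L_II = 0.27 × 0.0120012 = 0.00324032
Normaliser: 0.134575 + 0.00324032 = 0.137815
So the posterior for Component II is 0.00324032 / 0.137815 ≈ 0.024.

0.024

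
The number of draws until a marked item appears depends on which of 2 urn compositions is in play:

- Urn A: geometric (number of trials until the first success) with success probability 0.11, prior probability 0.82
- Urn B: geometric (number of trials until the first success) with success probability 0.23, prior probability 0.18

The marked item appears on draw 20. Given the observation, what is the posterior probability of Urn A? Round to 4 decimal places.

0.9715

Apply Bayes' rule: the posterior for each component is proportional to its prior times its likelihood at x.
Evaluate each component's likelihood at the observed value:
  p_A = 0.0120172
  p_B = 0.00160344
Weight by the priors:
  P(Z=A)·p_A = 0.82 × 0.0120172 = 0.00985409
  P(Z=B)·p_B = 0.18 × 0.00160344 = 0.000288618
Marginal: 0.00985409 + 0.000288618 = 0.0101427
P(Urn A | data) ≈ 0.9715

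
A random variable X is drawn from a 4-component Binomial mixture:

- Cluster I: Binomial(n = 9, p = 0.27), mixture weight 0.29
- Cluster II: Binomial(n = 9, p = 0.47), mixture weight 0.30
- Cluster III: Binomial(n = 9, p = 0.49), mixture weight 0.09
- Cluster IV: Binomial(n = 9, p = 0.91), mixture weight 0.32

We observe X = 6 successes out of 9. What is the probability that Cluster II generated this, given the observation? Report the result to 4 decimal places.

0.5851

The responsibility of component k is π_k f_k(x) divided by Σ_j π_j f_j(x).
Component likelihoods at x = 6 successes out of 9:
  f_I = 0.0126599
  f_II = 0.134801
  f_III = 0.154229
  f_IV = 0.034774
Multiply by the mixture weights:
  π_I·f_I = 0.29 × 0.0126599 = 0.00367137
  π_II·f_II = 0.30 × 0.134801 = 0.0404404
  π_III·f_III = 0.09 × 0.154229 = 0.0138806
  π_IV·f_IV = 0.32 × 0.034774 = 0.0111277
Normaliser: 0.00367137 + 0.0404404 + 0.0138806 + 0.0111277 = 0.0691201
Responsibility of Cluster II: 0.0404404 / 0.0691201 ≈ 0.5851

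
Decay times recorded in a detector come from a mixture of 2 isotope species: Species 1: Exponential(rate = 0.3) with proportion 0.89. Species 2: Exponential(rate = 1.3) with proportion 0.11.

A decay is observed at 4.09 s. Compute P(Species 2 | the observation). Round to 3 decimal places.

0.009

Posterior ∝ prior × likelihood, so P(k | x) ∝ π_k f_k(x); normalise over all components.
Evaluate each component's likelihood at the observed value:
  L_1 = 0.0879512
  L_2 = 0.00637969
Multiply by the mixture weights:
  π_1·L_1 = 0.89 × 0.0879512 = 0.0782766
  π_2·L_2 = 0.11 × 0.00637969 = 0.000701766
Evidence: 0.0782766 + 0.000701766 = 0.0789784
So the posterior for Species 2 is 0.000701766 / 0.0789784 ≈ 0.009.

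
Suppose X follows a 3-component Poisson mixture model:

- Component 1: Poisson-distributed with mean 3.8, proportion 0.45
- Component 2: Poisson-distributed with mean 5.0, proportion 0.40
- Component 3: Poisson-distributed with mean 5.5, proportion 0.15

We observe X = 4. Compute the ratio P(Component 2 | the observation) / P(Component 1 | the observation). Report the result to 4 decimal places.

Since P(k|x) ∝ π_k f_k(x), the posterior odds are π_i f_i(x) / (π_j f_j(x)).
Poisson probabilities:
  f_1 = e^(−3.8)·3.8^4/4! = 0.194359
  f_2 = e^(−5.0)·5.0^4/4! = 0.175467
  f_3 = e^(−5.5)·5.5^4/4! = 0.155819
0.0701869 / 0.0874614 ≈ 0.8025

0.8025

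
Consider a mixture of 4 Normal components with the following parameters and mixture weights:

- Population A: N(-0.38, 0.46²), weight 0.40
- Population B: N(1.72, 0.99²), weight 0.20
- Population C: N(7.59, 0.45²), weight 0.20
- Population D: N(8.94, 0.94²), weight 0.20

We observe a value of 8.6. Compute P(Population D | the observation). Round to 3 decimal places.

The responsibility of component k is w_k f_k(x) divided by Σ_j w_j f_j(x).
Component likelihoods at x = 8.6:
  p_A = 1.52654e-83
  p_B = 1.31233e-11
  p_C = 0.0714186
  p_D = 0.397533
Prior × likelihood for each component:
  w_A·p_A = 0.40 × 1.52654e-83 = 6.10616e-84
  w_B·p_B = 0.20 × 1.31233e-11 = 2.62467e-12
  w_C·p_C = 0.20 × 0.0714186 = 0.0142837
  w_D·p_D = 0.20 × 0.397533 = 0.0795066
Marginal: 6.10616e-84 + 2.62467e-12 + 0.0142837 + 0.0795066 = 0.0937903
P(Population D | 8.6) = 0.0795066 / 0.0937903 ≈ 0.848

0.848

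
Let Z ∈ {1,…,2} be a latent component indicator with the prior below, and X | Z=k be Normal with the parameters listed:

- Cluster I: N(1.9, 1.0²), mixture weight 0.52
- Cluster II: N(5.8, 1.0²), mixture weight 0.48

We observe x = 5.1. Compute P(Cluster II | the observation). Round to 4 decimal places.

0.9918

Posterior ∝ prior × likelihood, so P(k | x) ∝ P(Z=k) f_k(x); normalise over all components.
Component likelihoods at x = 5.1:
  f_I = 0.00238409
  f_II = 0.312254
Multiply by the mixture weights:
  P(Z=I)·f_I = 0.52 × 0.00238409 = 0.00123973
  P(Z=II)·f_II = 0.48 × 0.312254 = 0.149882
Normaliser: 0.00123973 + 0.149882 = 0.151122
P(Cluster II | the observation) ≈ 0.9918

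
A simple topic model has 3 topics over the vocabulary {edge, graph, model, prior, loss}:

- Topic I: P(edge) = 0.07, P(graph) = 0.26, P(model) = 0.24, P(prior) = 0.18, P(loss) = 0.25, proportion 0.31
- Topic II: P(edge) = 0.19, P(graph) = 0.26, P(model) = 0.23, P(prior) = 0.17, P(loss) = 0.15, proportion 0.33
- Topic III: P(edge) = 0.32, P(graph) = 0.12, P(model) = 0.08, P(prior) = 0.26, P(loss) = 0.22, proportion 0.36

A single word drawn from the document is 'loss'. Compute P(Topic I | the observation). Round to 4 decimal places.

P(component k | x) = P(Z=k)·f_k(x) / marginal(x), where marginal(x) = Σ_j P(Z=j)·f_j(x).
Component likelihoods at x = 'loss':
  p_I = P(loss | comp) = 0.25
  p_II = P(loss | comp) = 0.15
  p_III = P(loss | comp) = 0.22
Unnormalised posteriors:
  P(Z=I)·p_I = 0.31 × 0.25 = 0.0775
  P(Z=II)·p_II = 0.33 × 0.15 = 0.0495
  P(Z=III)·p_III = 0.36 × 0.22 = 0.0792
Normaliser: 0.0775 + 0.0495 + 0.0792 = 0.2062
Responsibility of Topic I: 0.0775 / 0.2062 ≈ 0.3758

0.3758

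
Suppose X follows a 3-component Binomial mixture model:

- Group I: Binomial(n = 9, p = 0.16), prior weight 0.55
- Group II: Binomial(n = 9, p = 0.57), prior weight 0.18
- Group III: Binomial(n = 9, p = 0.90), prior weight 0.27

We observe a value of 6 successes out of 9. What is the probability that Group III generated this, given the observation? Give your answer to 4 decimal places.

By Bayes' theorem, P(k | x) = π_k f_k(x) / Σ_j π_j f_j(x).
Binomial probabilities:
  f_I = C(9,6)·0.16^6·0.84^3 = 84·1.67772e-05·0.592704 = 0.00083529
  f_II = C(9,6)·0.57^6·0.43^3 = 84·0.0342964·0.079507 = 0.229052
  f_III = C(9,6)·0.90^6·0.10^3 = 84·0.531441·0.001 = 0.044641
Weight by the priors:
  π_I·f_I = 0.55 × 0.00083529 = 0.000459409
  π_II·f_II = 0.18 × 0.229052 = 0.0412293
  π_III·f_III = 0.27 × 0.044641 = 0.0120531
Denominator: 0.000459409 + 0.0412293 + 0.0120531 = 0.0537418
So the posterior for Group III is 0.0120531 / 0.0537418 ≈ 0.2243.

0.2243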